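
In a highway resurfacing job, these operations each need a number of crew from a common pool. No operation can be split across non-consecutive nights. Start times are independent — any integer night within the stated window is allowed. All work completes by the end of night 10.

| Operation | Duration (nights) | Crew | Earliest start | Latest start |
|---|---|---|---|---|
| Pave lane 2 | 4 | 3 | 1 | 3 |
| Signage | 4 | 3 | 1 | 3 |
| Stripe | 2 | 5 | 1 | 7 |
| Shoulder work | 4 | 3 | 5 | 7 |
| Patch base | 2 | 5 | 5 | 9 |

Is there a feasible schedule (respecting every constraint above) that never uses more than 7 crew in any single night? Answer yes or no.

no

The minimum achievable peak is 8; 7 < 8, so no feasible schedule stays within the cap.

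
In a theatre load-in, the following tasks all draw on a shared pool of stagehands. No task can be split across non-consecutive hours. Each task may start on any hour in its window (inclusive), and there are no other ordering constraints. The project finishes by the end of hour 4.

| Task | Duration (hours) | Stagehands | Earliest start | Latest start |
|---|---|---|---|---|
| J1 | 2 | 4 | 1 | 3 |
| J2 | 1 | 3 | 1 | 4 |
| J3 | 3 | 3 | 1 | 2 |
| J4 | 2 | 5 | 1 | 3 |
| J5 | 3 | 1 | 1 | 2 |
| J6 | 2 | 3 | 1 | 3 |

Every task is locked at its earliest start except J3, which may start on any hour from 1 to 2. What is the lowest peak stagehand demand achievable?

16

J3@1: h1:19  h2:16  h3:4  h4:0 → peak 19
J3@2: h1:16  h2:16  h3:4  h4:3 → peak 16
Best is J3@2, peak 16.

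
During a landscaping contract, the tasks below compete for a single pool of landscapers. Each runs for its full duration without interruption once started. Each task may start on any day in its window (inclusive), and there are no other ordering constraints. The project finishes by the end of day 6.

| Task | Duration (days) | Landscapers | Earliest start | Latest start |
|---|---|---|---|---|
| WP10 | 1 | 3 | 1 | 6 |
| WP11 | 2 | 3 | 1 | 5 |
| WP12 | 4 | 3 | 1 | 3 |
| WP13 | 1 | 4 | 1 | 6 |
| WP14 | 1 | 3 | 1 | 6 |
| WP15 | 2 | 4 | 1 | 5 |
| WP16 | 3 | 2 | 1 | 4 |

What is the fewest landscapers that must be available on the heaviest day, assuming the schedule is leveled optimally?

8

Early-start (WP10@1, WP11@1, WP12@1, WP13@1, WP14@1, WP15@1, WP16@1) gives peak 22: d1:22  d2:12  d3:5  d4:3  d5:0  d6:0.
Shift WP12→2, WP13→4, WP14→3, WP15→5.
Schedule WP10@1, WP11@1, WP12@2, WP13@4, WP14@3, WP15@5, WP16@1: d1:8  d2:8  d3:8  d4:7  d5:7  d6:4 — peak 8.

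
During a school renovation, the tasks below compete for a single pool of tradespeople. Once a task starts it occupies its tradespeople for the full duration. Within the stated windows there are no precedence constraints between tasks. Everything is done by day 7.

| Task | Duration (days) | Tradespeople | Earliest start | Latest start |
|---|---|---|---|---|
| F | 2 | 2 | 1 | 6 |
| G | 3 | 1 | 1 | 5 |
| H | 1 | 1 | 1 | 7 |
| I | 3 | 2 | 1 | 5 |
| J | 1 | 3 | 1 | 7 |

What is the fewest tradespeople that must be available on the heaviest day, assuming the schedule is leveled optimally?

3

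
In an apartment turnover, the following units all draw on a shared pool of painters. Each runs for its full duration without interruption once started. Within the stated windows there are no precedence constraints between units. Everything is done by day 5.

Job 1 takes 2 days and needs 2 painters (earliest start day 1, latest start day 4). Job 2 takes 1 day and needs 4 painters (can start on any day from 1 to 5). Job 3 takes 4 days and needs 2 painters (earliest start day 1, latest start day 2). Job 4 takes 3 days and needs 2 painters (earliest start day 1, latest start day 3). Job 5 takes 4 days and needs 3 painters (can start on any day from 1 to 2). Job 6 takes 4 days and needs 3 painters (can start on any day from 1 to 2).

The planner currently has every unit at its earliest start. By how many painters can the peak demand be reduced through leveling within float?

6

Early-start peak: d1:16  d2:12  d3:10  d4:8  d5:0 ⇒ 16.
Leveled (Job 1@1, Job 2@1, Job 3@1, Job 4@3, Job 5@2, Job 6@2): d1:8  d2:10  d3:10  d4:10  d5:8 ⇒ 10.
Reduction 16 − 10 = 6.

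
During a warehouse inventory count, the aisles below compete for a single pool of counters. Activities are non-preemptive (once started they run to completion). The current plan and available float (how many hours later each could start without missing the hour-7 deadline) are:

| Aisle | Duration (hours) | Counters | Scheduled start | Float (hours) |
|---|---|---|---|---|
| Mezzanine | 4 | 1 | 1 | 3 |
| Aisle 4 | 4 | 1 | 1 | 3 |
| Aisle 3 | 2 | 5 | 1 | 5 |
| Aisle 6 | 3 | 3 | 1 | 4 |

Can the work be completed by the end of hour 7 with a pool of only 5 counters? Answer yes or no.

Schedule Mezzanine@1, Aisle 4@1, Aisle 3@5, Aisle 6@1: h1:5  h2:5  h3:5  h4:2  h5:5  h6:5  h7:0 — peak 5 ≤ 5.

yes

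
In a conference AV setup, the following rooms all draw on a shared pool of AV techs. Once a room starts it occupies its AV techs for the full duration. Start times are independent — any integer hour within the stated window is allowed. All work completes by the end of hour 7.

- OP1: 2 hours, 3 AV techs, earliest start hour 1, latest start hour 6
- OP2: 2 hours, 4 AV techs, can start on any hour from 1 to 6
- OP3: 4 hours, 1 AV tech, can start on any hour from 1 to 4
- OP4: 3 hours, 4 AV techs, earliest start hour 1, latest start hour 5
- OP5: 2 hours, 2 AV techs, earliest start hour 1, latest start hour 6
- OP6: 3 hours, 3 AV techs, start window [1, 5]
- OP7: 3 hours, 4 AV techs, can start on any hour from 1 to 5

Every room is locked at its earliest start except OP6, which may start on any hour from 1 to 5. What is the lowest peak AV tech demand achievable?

OP6@1: h1:21  h2:21  h3:12  h4:1  h5:0  h6:0  h7:0 → peak 21
OP6@2: h1:18  h2:21  h3:12  h4:4  h5:0  h6:0  h7:0 → peak 21
OP6@3: h1:18  h2:18  h3:12  h4:4  h5:3  h6:0  h7:0 → peak 18
OP6@4: h1:18  h2:18  h3:9  h4:4  h5:3  h6:3  h7:0 → peak 18
OP6@5: h1:18  h2:18  h3:9  h4:1  h5:3  h6:3  h7:3 → peak 18
Best is OP6@3, peak 18.

18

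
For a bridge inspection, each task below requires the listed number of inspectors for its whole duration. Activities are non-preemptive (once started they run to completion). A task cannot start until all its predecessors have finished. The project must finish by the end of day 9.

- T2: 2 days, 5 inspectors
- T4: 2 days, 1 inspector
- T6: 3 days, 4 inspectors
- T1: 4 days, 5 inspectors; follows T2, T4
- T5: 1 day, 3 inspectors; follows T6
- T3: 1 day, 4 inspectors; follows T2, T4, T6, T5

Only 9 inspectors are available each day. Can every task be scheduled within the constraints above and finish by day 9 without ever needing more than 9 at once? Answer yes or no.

yes

Schedule T2@1, T4@1, T6@3, T1@3, T5@6, T3@7: d1:6  d2:6  d3:9  d4:9  d5:9  d6:8  d7:4  d8:0  d9:0 — peak 9 ≤ 9.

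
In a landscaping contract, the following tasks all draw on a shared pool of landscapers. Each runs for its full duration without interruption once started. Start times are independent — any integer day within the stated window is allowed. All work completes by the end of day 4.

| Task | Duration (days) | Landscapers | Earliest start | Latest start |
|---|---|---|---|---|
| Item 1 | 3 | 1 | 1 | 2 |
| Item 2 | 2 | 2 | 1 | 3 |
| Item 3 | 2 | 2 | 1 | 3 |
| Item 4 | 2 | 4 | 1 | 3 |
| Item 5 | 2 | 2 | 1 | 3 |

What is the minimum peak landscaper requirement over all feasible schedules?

Early-start (Item 1@1, Item 2@1, Item 3@1, Item 4@1, Item 5@1) gives peak 11: d1:11  d2:11  d3:1  d4:0.
Shift Item 4→3.
Schedule Item 1@1, Item 2@1, Item 3@1, Item 4@3, Item 5@1: d1:7  d2:7  d3:5  d4:4 — peak 7.

7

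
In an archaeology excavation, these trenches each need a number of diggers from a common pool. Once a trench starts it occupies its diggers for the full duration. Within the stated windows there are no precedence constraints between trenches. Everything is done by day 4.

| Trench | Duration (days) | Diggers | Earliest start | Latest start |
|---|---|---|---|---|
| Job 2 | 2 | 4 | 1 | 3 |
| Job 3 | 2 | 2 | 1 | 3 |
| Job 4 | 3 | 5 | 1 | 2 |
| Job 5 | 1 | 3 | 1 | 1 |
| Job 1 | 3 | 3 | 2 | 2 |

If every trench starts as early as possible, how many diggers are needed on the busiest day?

14

Early-start schedule: Job 2@1, Job 3@1, Job 4@1, Job 5@1, Job 1@2.
Load per day: day 1: 14, day 2: 14, day 3: 8, day 4: 3.
Peak is 14.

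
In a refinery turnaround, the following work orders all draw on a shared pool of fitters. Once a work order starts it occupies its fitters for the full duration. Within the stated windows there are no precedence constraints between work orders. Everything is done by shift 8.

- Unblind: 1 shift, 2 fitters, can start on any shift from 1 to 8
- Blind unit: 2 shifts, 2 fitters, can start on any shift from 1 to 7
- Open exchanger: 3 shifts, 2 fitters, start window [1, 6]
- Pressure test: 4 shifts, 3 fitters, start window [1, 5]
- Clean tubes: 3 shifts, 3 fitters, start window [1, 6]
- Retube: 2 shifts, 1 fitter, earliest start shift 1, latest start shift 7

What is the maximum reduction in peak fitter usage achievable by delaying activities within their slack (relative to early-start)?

Early-start peak: s1:13  s2:11  s3:8  s4:3  s5:0  s6:0  s7:0  s8:0 ⇒ 13.
Leveled (Unblind@1, Blind unit@1, Open exchanger@3, Pressure test@2, Clean tubes@6, Retube@6): s1:4  s2:5  s3:5  s4:5  s5:5  s6:4  s7:4  s8:3 ⇒ 5.
Reduction 13 − 5 = 8.

8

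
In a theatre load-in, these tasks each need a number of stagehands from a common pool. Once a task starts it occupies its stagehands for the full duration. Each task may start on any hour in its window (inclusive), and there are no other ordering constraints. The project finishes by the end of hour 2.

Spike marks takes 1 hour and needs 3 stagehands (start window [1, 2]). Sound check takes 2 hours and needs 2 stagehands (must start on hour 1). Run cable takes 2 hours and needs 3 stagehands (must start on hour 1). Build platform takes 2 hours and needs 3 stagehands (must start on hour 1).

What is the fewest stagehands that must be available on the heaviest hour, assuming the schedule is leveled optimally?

11

Schedule Spike marks@1, Sound check@1, Run cable@1, Build platform@1: h1:11  h2:8 — peak 11.
No arrangement of the 2 feasible schedules does better.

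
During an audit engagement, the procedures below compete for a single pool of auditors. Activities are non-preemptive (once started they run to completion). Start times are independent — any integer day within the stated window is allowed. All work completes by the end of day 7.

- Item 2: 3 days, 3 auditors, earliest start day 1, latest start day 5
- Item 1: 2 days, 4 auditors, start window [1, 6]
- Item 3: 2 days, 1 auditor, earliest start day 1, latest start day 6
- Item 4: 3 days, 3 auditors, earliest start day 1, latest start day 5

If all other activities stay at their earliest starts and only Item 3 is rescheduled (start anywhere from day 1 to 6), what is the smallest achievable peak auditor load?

10

Item 3@1: d1:11  d2:11  d3:6  d4:0  d5:0  d6:0  d7:0 → peak 11
Item 3@2: d1:10  d2:11  d3:7  d4:0  d5:0  d6:0  d7:0 → peak 11
Item 3@3: d1:10  d2:10  d3:7  d4:1  d5:0  d6:0  d7:0 → peak 10
Item 3@4: d1:10  d2:10  d3:6  d4:1  d5:1  d6:0  d7:0 → peak 10
Item 3@5: d1:10  d2:10  d3:6  d4:0  d5:1  d6:1  d7:0 → peak 10
Item 3@6: d1:10  d2:10  d3:6  d4:0  d5:0  d6:1  d7:1 → peak 10
Best is Item 3@3, peak 10.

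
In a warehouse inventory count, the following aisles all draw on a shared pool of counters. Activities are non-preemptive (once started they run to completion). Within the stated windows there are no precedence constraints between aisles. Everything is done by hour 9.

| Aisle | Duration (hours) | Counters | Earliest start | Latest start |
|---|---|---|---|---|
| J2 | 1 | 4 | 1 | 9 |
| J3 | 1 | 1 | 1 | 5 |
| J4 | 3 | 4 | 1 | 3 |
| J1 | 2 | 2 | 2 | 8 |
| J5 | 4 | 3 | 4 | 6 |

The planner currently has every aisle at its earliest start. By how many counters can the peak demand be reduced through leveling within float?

4

Early-start peak: h1:9  h2:6  h3:6  h4:3  h5:3  h6:3  h7:3  h8:0  h9:0 ⇒ 9.
Leveled (J2@1, J3@1, J4@2, J1@5, J5@5): h1:5  h2:4  h3:4  h4:4  h5:5  h6:5  h7:3  h8:3  h9:0 ⇒ 5.
Reduction 9 − 5 = 4.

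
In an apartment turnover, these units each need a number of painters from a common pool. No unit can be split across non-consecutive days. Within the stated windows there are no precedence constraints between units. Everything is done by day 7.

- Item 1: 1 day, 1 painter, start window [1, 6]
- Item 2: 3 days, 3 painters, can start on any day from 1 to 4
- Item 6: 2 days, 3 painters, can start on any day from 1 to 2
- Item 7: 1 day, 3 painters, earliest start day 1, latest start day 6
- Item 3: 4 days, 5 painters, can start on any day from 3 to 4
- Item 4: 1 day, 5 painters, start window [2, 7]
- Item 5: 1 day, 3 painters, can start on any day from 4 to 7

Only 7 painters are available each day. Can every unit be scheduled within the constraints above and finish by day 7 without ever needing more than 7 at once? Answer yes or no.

The minimum achievable peak is 8; 7 < 8, so no feasible schedule stays within the cap.

no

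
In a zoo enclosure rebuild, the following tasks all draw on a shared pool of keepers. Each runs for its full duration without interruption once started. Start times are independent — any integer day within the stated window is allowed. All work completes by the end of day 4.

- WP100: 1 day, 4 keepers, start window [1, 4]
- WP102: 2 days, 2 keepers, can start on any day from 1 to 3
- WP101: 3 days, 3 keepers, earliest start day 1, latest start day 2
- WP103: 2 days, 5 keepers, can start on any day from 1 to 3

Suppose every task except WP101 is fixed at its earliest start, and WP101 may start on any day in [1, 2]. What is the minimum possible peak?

WP101@1: d1:14  d2:10  d3:3  d4:0 → peak 14
WP101@2: d1:11  d2:10  d3:3  d4:3 → peak 11
Best is WP101@2, peak 11.

11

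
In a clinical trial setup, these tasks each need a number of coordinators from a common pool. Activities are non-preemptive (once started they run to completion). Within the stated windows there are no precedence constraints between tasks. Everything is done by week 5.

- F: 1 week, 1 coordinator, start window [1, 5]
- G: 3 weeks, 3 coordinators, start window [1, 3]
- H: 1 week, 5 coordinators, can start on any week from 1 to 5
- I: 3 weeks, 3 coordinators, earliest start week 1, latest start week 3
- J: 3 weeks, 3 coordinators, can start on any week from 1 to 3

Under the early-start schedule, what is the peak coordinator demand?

15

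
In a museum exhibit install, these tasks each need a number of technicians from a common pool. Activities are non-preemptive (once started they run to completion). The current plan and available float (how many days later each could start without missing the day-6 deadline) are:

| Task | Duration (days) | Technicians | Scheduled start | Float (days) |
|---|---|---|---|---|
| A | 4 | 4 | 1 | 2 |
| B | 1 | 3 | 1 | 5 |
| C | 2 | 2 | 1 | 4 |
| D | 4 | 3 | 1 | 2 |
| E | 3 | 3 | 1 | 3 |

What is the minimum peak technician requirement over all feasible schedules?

10

Early-start (A@1, B@1, C@1, D@1, E@1) gives peak 15: d1:15  d2:12  d3:10  d4:7  d5:0  d6:0.
Shift D→2, E→3.
Schedule A@1, B@1, C@1, D@2, E@3: d1:9  d2:9  d3:10  d4:10  d5:6  d6:0 — peak 10.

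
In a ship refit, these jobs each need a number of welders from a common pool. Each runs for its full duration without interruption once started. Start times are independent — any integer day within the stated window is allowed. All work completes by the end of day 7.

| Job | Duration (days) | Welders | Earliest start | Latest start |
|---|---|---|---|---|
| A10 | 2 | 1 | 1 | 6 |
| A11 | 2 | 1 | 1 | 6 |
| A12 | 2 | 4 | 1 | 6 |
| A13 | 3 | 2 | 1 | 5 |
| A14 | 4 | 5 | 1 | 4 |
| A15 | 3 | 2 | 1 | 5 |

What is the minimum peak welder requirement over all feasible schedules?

Early-start (A10@1, A11@1, A12@1, A13@1, A14@1, A15@1) gives peak 15: d1:15  d2:15  d3:9  d4:5  d5:0  d6:0  d7:0.
Shift A12→6, A13→3, A15→5.
Schedule A10@1, A11@1, A12@6, A13@3, A14@1, A15@5: d1:7  d2:7  d3:7  d4:7  d5:4  d6:6  d7:6 — peak 7.
Total welder-days = 44 over 7 days ⇒ peak ≥ ⌈44/7⌉ = 7, so 7 is optimal.

7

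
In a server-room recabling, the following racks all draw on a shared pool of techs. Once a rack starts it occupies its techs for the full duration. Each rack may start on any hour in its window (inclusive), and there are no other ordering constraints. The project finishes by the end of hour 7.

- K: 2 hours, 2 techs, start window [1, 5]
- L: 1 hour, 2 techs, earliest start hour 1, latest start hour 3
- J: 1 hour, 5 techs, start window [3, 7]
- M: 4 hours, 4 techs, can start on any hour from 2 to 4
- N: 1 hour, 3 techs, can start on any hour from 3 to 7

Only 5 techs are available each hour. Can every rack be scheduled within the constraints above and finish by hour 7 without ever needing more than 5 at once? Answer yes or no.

no

The minimum achievable peak is 6; 5 < 6, so no feasible schedule stays within the cap.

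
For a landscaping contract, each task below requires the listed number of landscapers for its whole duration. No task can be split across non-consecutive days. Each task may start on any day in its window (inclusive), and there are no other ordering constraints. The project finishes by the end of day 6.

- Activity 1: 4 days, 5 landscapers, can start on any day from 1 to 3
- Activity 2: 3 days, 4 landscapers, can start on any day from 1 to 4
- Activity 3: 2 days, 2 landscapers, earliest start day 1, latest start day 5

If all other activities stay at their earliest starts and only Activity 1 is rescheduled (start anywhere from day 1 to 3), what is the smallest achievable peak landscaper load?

9

Activity 1@1: d1:11  d2:11  d3:9  d4:5  d5:0  d6:0 → peak 11
Activity 1@2: d1:6  d2:11  d3:9  d4:5  d5:5  d6:0 → peak 11
Activity 1@3: d1:6  d2:6  d3:9  d4:5  d5:5  d6:5 → peak 9
Best is Activity 1@3, peak 9.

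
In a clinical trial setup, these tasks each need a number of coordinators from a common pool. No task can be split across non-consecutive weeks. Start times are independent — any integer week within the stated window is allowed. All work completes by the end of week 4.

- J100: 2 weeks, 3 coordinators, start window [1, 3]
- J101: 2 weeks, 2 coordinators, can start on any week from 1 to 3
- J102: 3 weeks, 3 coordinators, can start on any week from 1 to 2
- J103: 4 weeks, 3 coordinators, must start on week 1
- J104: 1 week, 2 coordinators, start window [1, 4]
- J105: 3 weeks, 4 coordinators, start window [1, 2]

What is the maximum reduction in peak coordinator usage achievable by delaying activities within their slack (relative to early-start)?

4

Early-start peak: w1:17  w2:15  w3:10  w4:3 ⇒ 17.
Leveled (J100@1, J101@3, J102@1, J103@1, J104@1, J105@2): w1:11  w2:13  w3:12  w4:9 ⇒ 13.
Reduction 17 − 13 = 4.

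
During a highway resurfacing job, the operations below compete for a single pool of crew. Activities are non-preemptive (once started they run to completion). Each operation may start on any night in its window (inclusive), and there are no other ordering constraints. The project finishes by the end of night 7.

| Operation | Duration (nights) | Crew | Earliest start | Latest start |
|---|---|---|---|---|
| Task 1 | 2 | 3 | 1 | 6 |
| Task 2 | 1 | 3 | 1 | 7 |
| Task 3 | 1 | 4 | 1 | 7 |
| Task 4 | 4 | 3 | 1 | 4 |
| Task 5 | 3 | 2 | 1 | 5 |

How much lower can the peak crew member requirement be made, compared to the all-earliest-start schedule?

9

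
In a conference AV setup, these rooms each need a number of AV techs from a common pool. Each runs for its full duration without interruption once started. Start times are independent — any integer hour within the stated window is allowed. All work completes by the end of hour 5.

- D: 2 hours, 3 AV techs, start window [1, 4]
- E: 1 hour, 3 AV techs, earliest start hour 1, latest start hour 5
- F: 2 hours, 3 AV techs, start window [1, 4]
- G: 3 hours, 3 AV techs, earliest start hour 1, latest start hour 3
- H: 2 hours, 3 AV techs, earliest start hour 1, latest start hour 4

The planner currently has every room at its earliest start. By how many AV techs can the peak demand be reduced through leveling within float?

9

Early-start peak: h1:15  h2:12  h3:3  h4:0  h5:0 ⇒ 15.
Leveled (D@1, E@1, F@2, G@3, H@4): h1:6  h2:6  h3:6  h4:6  h5:6 ⇒ 6.
Reduction 15 − 6 = 9.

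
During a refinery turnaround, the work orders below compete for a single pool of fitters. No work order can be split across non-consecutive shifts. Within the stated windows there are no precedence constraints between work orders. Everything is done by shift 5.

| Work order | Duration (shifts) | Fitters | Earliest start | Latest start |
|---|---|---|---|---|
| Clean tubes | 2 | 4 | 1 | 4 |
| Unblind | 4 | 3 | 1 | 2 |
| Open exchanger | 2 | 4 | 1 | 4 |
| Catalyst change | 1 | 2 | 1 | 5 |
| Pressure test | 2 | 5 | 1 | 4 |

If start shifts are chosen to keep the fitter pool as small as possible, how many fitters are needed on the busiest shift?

11

Early-start (Clean tubes@1, Unblind@1, Open exchanger@1, Catalyst change@1, Pressure test@1) gives peak 18: s1:18  s2:16  s3:3  s4:3  s5:0.
Shift Catalyst change→3, Pressure test→3.
Schedule Clean tubes@1, Unblind@1, Open exchanger@1, Catalyst change@3, Pressure test@3: s1:11  s2:11  s3:10  s4:8  s5:0 — peak 11.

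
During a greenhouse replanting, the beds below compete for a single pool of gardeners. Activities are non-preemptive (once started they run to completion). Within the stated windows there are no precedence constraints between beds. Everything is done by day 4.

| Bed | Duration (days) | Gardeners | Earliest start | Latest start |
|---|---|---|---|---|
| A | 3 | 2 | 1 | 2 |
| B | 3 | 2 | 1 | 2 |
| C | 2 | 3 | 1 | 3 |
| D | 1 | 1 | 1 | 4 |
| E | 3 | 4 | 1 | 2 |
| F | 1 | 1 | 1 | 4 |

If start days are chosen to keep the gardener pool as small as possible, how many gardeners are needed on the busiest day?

Early-start (A@1, B@1, C@1, D@1, E@1, F@1) gives peak 13: d1:13  d2:11  d3:8  d4:0.
Shift E→2.
Schedule A@1, B@1, C@1, D@1, E@2, F@1: d1:9  d2:11  d3:8  d4:4 — peak 11.

11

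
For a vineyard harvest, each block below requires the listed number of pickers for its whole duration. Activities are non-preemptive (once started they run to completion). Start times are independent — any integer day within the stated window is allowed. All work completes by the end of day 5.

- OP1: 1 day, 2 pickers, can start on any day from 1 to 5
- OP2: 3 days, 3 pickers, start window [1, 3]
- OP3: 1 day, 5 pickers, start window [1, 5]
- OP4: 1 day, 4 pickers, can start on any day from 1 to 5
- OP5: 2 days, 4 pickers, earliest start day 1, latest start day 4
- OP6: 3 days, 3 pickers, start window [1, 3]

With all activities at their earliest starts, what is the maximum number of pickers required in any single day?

21

Early-start schedule: OP1@1, OP2@1, OP3@1, OP4@1, OP5@1, OP6@1.
Load per day: day 1: 21, day 2: 10, day 3: 6, day 4: 0, day 5: 0.
Peak is 21.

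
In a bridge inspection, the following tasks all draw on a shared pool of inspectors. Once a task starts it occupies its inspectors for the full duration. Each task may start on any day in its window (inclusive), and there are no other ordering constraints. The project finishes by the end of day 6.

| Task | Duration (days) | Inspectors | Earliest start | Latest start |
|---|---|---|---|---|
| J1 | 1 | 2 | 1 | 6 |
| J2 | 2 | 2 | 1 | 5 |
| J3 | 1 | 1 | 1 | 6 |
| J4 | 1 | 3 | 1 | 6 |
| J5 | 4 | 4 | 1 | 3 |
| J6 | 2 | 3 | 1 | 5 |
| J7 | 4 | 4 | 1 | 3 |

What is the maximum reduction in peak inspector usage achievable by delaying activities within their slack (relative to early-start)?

Early-start peak: d1:19  d2:13  d3:8  d4:8  d5:0  d6:0 ⇒ 19.
Leveled (J1@1, J2@1, J3@1, J4@2, J5@3, J6@1, J7@3): d1:8  d2:8  d3:8  d4:8  d5:8  d6:8 ⇒ 8.
Reduction 19 − 8 = 11.

11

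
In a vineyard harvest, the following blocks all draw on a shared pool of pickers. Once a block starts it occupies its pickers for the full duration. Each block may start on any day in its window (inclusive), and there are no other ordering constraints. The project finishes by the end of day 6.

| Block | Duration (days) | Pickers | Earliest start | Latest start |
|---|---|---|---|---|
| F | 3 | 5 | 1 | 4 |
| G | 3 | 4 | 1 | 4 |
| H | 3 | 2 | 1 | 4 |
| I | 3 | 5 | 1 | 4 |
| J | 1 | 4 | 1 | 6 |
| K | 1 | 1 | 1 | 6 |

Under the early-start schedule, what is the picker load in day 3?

16

At early start, day 3 has: F, G, H, I.
Demand: 5 + 4 + 2 + 5 = 16.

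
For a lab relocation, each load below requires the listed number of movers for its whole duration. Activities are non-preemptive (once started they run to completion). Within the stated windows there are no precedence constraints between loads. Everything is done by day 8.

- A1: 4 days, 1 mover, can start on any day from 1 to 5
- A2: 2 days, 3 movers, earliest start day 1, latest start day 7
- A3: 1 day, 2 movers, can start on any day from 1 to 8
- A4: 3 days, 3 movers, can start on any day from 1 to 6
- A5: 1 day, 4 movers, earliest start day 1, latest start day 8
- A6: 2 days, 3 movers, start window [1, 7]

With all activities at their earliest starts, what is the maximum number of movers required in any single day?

16

Early-start schedule: A1@1, A2@1, A3@1, A4@1, A5@1, A6@1.
Load per day: day 1: 16, day 2: 10, day 3: 4, day 4: 1, day 5: 0, day 6: 0, day 7: 0, day 8: 0.
Peak is 16.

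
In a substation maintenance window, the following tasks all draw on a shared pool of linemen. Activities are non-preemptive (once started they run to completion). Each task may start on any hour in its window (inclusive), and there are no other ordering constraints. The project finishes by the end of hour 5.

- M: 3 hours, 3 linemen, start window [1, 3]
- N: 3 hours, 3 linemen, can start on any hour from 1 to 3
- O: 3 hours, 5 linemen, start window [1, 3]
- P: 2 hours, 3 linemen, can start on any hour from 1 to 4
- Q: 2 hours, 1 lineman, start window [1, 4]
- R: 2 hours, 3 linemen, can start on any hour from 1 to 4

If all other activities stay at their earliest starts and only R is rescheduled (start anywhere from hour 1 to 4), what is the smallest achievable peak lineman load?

R@1: h1:18  h2:18  h3:11  h4:0  h5:0 → peak 18
R@2: h1:15  h2:18  h3:14  h4:0  h5:0 → peak 18
R@3: h1:15  h2:15  h3:14  h4:3  h5:0 → peak 15
R@4: h1:15  h2:15  h3:11  h4:3  h5:3 → peak 15
Best is R@3, peak 15.

15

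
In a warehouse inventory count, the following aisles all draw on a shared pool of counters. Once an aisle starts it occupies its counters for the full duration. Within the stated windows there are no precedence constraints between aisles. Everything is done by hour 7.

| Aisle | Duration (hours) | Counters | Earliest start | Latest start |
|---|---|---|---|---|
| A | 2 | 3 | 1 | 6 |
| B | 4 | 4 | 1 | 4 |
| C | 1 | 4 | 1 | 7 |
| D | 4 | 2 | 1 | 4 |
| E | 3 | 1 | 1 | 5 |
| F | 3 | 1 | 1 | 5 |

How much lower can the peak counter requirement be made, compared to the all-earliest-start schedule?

Early-start peak: h1:15  h2:11  h3:8  h4:6  h5:0  h6:0  h7:0 ⇒ 15.
Leveled (A@1, B@3, C@7, D@1, E@5, F@5): h1:5  h2:5  h3:6  h4:6  h5:6  h6:6  h7:6 ⇒ 6.
Reduction 15 − 6 = 9.

9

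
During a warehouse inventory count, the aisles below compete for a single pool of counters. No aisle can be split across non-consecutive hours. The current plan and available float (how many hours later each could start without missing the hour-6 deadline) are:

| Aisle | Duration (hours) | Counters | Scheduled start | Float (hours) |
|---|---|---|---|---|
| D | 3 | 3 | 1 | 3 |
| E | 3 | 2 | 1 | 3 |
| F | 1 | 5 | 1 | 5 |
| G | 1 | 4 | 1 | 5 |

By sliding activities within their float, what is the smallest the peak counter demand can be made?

Early-start (D@1, E@1, F@1, G@1) gives peak 14: h1:14  h2:5  h3:5  h4:0  h5:0  h6:0.
Shift F→4, G→5.
Schedule D@1, E@1, F@4, G@5: h1:5  h2:5  h3:5  h4:5  h5:4  h6:0 — peak 5.

5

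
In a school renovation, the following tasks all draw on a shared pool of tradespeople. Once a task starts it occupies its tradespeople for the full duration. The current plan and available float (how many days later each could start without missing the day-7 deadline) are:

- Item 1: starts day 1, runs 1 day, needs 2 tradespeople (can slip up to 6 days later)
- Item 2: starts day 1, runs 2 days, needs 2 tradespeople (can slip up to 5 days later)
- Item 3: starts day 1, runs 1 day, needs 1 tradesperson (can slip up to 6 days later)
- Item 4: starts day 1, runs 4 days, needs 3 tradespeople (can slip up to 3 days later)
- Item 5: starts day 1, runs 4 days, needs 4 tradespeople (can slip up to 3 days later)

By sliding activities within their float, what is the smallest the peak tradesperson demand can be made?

Early-start (Item 1@1, Item 2@1, Item 3@1, Item 4@1, Item 5@1) gives peak 12: d1:12  d2:9  d3:7  d4:7  d5:0  d6:0  d7:0.
Shift Item 4→2, Item 5→3.
Schedule Item 1@1, Item 2@1, Item 3@1, Item 4@2, Item 5@3: d1:5  d2:5  d3:7  d4:7  d5:7  d6:4  d7:0 — peak 7.

7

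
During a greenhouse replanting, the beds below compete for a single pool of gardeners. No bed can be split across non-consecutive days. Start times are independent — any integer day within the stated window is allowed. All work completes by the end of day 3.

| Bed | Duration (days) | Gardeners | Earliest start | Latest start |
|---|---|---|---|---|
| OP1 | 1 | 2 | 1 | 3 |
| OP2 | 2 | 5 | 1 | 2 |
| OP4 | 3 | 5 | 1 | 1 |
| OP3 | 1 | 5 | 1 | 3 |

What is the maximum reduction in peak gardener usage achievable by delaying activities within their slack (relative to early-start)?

5

Early-start peak: d1:17  d2:10  d3:5 ⇒ 17.
Leveled (OP1@1, OP2@1, OP4@1, OP3@3): d1:12  d2:10  d3:10 ⇒ 12.
Reduction 17 − 12 = 5.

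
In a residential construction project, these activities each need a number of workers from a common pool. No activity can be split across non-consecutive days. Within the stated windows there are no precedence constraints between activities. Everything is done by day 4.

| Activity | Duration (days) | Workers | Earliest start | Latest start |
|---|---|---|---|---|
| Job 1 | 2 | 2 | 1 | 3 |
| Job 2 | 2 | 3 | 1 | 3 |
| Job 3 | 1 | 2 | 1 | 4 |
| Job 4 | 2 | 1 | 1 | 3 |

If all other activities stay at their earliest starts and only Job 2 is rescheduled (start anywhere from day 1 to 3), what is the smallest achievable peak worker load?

5

Job 2@1: d1:8  d2:6  d3:0  d4:0 → peak 8
Job 2@2: d1:5  d2:6  d3:3  d4:0 → peak 6
Job 2@3: d1:5  d2:3  d3:3  d4:3 → peak 5
Best is Job 2@3, peak 5.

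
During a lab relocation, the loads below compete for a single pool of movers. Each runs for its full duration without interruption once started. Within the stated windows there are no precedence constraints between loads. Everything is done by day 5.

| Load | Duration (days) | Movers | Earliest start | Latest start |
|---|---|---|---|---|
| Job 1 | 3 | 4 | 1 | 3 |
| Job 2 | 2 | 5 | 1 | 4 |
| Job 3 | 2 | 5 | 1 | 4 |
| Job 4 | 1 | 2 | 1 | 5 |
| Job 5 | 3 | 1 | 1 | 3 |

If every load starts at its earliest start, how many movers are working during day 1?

17

At early start, day 1 has: Job 1, Job 2, Job 3, Job 4, Job 5.
Demand: 4 + 5 + 5 + 2 + 1 = 17.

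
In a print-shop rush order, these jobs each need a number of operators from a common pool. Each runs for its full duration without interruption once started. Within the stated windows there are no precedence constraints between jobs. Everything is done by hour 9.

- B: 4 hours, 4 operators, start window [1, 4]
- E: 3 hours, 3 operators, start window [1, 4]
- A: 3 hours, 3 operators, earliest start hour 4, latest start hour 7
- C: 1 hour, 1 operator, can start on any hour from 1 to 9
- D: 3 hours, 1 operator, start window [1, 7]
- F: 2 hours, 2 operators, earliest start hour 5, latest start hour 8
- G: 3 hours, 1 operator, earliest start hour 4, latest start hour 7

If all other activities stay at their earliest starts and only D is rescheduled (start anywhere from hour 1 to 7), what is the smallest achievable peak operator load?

8

D@1: h1:9  h2:8  h3:8  h4:8  h5:6  h6:6  h7:0  h8:0  h9:0 → peak 9
D@2: h1:8  h2:8  h3:8  h4:9  h5:6  h6:6  h7:0  h8:0  h9:0 → peak 9
D@3: h1:8  h2:7  h3:8  h4:9  h5:7  h6:6  h7:0  h8:0  h9:0 → peak 9
D@4: h1:8  h2:7  h3:7  h4:9  h5:7  h6:7  h7:0  h8:0  h9:0 → peak 9
D@5: h1:8  h2:7  h3:7  h4:8  h5:7  h6:7  h7:1  h8:0  h9:0 → peak 8
D@6: h1:8  h2:7  h3:7  h4:8  h5:6  h6:7  h7:1  h8:1  h9:0 → peak 8
D@7: h1:8  h2:7  h3:7  h4:8  h5:6  h6:6  h7:1  h8:1  h9:1 → peak 8
Best is D@5, peak 8.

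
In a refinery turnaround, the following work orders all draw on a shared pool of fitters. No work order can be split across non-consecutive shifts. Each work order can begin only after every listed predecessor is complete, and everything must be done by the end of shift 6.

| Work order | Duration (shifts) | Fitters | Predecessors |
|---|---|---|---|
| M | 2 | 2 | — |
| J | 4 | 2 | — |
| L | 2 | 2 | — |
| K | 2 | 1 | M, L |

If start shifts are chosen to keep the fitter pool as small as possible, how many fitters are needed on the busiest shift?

Early-start (M@1, J@1, L@1, K@3) gives peak 6: s1:6  s2:6  s3:3  s4:3  s5:0  s6:0.
Shift L→3, K→5.
Schedule M@1, J@1, L@3, K@5: s1:4  s2:4  s3:4  s4:4  s5:1  s6:1 — peak 4.

4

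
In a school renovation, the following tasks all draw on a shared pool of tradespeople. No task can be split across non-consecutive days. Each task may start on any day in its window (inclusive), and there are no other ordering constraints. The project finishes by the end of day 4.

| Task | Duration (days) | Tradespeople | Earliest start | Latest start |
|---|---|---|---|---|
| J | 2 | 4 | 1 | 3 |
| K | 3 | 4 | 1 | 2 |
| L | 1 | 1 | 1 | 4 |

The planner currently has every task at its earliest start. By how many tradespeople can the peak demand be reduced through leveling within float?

Early-start peak: d1:9  d2:8  d3:4  d4:0 ⇒ 9.
Leveled (J@1, K@1, L@3): d1:8  d2:8  d3:5  d4:0 ⇒ 8.
Reduction 9 − 8 = 1.

1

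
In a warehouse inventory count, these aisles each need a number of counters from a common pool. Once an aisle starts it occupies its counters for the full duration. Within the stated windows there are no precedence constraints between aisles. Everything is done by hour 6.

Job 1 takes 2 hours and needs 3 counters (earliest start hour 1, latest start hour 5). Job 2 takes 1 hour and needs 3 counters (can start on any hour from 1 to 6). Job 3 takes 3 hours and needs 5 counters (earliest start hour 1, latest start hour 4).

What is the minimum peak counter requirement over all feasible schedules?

Early-start (Job 1@1, Job 2@1, Job 3@1) gives peak 11: h1:11  h2:8  h3:5  h4:0  h5:0  h6:0.
Shift Job 2→3, Job 3→4.
Schedule Job 1@1, Job 2@3, Job 3@4: h1:3  h2:3  h3:3  h4:5  h5:5  h6:5 — peak 5.

5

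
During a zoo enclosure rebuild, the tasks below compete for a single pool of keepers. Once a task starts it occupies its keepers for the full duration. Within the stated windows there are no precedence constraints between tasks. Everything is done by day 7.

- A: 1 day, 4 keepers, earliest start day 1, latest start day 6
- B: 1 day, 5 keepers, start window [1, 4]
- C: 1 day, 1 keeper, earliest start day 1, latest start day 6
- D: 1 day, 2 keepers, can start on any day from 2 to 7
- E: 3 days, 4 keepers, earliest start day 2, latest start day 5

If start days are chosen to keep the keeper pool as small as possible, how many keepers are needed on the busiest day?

5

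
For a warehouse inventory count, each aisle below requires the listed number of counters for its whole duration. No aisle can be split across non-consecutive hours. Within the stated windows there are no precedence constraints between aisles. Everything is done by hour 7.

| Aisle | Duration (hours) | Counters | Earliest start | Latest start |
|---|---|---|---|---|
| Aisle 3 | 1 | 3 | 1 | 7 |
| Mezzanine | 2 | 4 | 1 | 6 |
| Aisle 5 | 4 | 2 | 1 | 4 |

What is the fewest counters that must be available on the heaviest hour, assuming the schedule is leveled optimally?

4

Early-start (Aisle 3@1, Mezzanine@1, Aisle 5@1) gives peak 9: h1:9  h2:6  h3:2  h4:2  h5:0  h6:0  h7:0.
Shift Mezzanine→2, Aisle 5→4.
Schedule Aisle 3@1, Mezzanine@2, Aisle 5@4: h1:3  h2:4  h3:4  h4:2  h5:2  h6:2  h7:2 — peak 4.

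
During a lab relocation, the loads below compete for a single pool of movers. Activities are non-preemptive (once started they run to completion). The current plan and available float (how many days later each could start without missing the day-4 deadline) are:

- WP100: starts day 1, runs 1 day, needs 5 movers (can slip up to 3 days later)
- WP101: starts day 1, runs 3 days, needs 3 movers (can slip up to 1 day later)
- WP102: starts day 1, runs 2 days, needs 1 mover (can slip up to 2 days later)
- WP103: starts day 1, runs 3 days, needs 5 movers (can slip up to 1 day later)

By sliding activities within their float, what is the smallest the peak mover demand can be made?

9

Early-start (WP100@1, WP101@1, WP102@1, WP103@1) gives peak 14: d1:14  d2:9  d3:8  d4:0.
Shift WP103→2.
Schedule WP100@1, WP101@1, WP102@1, WP103@2: d1:9  d2:9  d3:8  d4:5 — peak 9.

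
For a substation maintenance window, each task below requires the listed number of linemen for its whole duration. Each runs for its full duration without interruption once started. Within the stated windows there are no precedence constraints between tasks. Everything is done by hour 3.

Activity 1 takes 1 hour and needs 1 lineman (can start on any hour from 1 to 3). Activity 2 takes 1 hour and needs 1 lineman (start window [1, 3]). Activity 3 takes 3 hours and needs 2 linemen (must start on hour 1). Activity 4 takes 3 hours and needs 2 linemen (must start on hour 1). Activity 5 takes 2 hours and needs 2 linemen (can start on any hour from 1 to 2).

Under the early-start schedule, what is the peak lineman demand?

Early-start schedule: Activity 1@1, Activity 2@1, Activity 3@1, Activity 4@1, Activity 5@1.
Load per hour: hour 1: 8, hour 2: 6, hour 3: 4.
Peak is 8.

8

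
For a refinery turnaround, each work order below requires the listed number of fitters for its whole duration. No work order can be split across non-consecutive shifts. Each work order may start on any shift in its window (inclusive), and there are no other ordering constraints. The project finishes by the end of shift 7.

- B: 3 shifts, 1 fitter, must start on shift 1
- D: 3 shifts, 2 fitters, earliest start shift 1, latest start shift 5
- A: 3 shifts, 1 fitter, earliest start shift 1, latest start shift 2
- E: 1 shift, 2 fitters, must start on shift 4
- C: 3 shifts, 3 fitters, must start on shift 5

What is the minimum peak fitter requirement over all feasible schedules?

4

Schedule B@1, D@1, A@1, E@4, C@5: s1:4  s2:4  s3:4  s4:2  s5:3  s6:3  s7:3 — peak 4.
Total fitter-shifts = 23 over 7 shifts ⇒ peak ≥ ⌈23/7⌉ = 4, so 4 is optimal.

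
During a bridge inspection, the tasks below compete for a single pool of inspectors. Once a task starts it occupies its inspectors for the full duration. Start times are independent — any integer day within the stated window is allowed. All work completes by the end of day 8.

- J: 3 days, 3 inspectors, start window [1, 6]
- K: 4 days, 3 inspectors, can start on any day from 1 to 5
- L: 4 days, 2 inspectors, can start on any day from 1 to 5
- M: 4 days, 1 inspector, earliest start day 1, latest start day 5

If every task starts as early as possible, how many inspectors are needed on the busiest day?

Early-start schedule: J@1, K@1, L@1, M@1.
Load per day: day 1: 9, day 2: 9, day 3: 9, day 4: 6, day 5: 0, day 6: 0, day 7: 0, day 8: 0.
Peak is 9.

9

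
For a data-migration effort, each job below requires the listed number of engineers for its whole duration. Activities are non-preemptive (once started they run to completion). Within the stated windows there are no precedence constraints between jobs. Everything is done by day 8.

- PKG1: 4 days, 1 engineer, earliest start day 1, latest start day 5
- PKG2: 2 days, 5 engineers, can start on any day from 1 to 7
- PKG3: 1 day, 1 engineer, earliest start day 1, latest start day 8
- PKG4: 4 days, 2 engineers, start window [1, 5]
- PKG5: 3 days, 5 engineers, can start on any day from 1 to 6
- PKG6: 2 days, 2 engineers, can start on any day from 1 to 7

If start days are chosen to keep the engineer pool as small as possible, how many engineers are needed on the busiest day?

Early-start (PKG1@1, PKG2@1, PKG3@1, PKG4@1, PKG5@1, PKG6@1) gives peak 16: d1:16  d2:15  d3:8  d4:3  d5:0  d6:0  d7:0  d8:0.
Shift PKG4→3, PKG5→5, PKG6→3.
Schedule PKG1@1, PKG2@1, PKG3@1, PKG4@3, PKG5@5, PKG6@3: d1:7  d2:6  d3:5  d4:5  d5:7  d6:7  d7:5  d8:0 — peak 7.

7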